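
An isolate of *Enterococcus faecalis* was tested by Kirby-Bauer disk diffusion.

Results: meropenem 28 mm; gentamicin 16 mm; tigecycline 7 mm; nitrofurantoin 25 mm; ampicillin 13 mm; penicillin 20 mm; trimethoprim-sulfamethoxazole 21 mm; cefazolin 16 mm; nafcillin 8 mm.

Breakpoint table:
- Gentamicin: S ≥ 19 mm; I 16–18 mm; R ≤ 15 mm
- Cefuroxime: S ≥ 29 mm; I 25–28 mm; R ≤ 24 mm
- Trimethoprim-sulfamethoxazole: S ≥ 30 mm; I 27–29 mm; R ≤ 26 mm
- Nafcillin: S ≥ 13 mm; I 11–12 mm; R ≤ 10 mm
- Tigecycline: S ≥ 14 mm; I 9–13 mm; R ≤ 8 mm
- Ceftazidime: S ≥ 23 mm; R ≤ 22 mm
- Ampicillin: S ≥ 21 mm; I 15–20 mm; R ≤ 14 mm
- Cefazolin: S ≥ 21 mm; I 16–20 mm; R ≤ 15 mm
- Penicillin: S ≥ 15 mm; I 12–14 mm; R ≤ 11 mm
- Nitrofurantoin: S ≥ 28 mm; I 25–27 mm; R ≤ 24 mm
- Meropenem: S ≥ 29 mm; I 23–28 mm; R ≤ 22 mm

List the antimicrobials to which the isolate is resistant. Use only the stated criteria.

tigecycline, ampicillin, trimethoprim-sulfamethoxazole, nafcillin

Meropenem: 28 mm is in 23–28 mm → intermediate
Gentamicin: 16 mm is in 16–18 mm → intermediate
Tigecycline 7 mm: ≤ 8 mm → resistant
Nitrofurantoin 25 mm: in 25–27 mm — intermediate
Ampicillin: 13 mm is ≤ 14 mm → resistant
Penicillin: 20 mm is ≥ 15 mm ⇒ susceptible
Trimethoprim-sulfamethoxazole 21 mm: ≤ 26 mm → resistant
Cefazolin 16 mm: in 16–20 mm — I
Nafcillin 8 mm: ≤ 10 mm ⇒ R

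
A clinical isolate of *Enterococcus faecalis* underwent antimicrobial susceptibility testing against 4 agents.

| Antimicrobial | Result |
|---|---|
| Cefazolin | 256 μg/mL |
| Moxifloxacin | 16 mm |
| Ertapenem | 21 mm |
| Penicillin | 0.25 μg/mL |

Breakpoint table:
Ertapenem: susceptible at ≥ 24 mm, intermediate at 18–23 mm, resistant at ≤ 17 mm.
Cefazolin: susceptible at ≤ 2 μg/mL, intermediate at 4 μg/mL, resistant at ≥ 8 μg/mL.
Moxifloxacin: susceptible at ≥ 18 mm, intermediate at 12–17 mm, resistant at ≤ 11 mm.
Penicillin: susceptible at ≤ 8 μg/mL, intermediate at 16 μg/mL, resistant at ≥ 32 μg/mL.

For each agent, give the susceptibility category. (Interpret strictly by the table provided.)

R, I, I, S

Cefazolin (256 μg/mL) ≥ 8 μg/mL → R
Moxifloxacin 16 mm: in 12–17 mm → Intermediate
Ertapenem: 21 mm is in 18–23 mm ⇒ Intermediate
Penicillin 0.25 μg/mL: ≤ 8 μg/mL ⇒ Susceptible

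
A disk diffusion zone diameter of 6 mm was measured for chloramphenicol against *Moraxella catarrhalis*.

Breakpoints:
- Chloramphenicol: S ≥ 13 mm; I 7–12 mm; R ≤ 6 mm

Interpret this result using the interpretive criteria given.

Chloramphenicol: 6 mm is ≤ 6 mm → R

Resistant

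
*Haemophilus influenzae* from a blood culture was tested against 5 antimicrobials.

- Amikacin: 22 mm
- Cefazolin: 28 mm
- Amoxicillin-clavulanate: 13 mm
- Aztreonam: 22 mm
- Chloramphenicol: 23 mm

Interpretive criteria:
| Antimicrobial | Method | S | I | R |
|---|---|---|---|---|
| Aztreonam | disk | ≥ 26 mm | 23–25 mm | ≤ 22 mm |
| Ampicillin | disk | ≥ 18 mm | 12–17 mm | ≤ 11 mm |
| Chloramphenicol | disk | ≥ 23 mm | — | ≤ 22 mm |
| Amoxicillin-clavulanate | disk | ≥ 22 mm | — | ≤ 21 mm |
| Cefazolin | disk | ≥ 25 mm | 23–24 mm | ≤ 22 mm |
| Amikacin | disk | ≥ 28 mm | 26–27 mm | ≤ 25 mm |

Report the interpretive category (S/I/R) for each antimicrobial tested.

R, S, R, R, S

Amikacin: 22 mm is ≤ 25 mm → R
Cefazolin: 28 mm is ≥ 25 mm → S
Amoxicillin-clavulanate (13 mm) ≤ 21 mm → R
Aztreonam (22 mm) ≤ 22 mm ⇒ resistant
Chloramphenicol 23 mm: ≥ 23 mm → susceptible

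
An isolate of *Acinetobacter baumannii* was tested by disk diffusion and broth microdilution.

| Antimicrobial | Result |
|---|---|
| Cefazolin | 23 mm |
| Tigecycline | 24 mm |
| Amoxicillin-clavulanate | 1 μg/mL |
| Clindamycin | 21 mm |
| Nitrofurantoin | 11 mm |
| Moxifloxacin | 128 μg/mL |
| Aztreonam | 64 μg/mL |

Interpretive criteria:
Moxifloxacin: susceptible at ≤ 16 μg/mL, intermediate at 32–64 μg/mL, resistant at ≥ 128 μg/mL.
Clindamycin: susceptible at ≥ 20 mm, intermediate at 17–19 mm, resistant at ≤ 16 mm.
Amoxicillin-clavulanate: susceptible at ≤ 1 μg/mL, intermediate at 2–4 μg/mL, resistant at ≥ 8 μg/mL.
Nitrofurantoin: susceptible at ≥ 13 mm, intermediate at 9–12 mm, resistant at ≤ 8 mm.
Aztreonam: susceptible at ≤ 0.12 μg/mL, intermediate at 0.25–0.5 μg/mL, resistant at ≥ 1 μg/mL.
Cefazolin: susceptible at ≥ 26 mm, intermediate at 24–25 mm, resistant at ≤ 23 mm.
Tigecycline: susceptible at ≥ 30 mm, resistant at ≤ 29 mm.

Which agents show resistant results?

cefazolin, tigecycline, moxifloxacin, aztreonam

Cefazolin: 23 mm is ≤ 23 mm ⇒ resistant
Tigecycline 24 mm: ≤ 29 mm → Resistant
Amoxicillin-clavulanate 1 μg/mL: ≤ 1 μg/mL ⇒ S
Clindamycin: 21 mm is ≥ 20 mm → S
Nitrofurantoin 11 mm: in 9–12 mm ⇒ I
Moxifloxacin (128 μg/mL) ≥ 128 μg/mL ⇒ R
Aztreonam 64 μg/mL: ≥ 1 μg/mL → Resistant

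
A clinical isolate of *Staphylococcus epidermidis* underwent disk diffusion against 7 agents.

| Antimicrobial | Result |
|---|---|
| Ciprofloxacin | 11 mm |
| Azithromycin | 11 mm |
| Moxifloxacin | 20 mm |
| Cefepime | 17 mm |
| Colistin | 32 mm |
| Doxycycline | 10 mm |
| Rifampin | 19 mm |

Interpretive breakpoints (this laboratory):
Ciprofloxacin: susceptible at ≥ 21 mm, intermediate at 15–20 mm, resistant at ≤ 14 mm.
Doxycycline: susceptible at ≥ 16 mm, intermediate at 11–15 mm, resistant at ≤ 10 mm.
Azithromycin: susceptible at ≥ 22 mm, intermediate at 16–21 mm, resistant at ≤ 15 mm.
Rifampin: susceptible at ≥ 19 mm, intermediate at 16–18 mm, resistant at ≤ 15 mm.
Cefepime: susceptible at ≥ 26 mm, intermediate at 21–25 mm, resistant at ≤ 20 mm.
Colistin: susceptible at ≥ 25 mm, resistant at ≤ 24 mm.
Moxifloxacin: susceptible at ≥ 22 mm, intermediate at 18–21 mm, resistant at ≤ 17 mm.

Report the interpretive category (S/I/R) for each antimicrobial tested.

Ciprofloxacin 11 mm: ≤ 14 mm — Resistant
Azithromycin (11 mm) ≤ 15 mm — Resistant
Moxifloxacin: 20 mm is in 18–21 mm → intermediate
Cefepime 17 mm: ≤ 20 mm → resistant
Colistin (32 mm) ≥ 25 mm → susceptible
Doxycycline (10 mm) ≤ 10 mm → Resistant
Rifampin: 19 mm is ≥ 19 mm → susceptible

R, R, I, R, S, R, S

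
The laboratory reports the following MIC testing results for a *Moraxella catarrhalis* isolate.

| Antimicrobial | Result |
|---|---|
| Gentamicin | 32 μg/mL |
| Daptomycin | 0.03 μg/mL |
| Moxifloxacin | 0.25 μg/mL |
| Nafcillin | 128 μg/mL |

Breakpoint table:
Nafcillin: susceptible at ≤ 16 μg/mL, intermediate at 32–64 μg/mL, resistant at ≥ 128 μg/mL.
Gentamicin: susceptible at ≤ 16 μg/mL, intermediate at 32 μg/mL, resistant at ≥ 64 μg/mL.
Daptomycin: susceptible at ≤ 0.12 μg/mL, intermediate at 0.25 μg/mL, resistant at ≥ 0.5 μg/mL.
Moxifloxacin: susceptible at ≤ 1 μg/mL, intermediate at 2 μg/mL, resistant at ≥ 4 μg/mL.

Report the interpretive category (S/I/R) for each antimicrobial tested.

I, S, S, R

Gentamicin (32 μg/mL) = 32 μg/mL — I
Daptomycin: 0.03 μg/mL is ≤ 0.12 μg/mL ⇒ Susceptible
Moxifloxacin 0.25 μg/mL: ≤ 1 μg/mL → susceptible
Nafcillin 128 μg/mL: ≥ 128 μg/mL ⇒ resistant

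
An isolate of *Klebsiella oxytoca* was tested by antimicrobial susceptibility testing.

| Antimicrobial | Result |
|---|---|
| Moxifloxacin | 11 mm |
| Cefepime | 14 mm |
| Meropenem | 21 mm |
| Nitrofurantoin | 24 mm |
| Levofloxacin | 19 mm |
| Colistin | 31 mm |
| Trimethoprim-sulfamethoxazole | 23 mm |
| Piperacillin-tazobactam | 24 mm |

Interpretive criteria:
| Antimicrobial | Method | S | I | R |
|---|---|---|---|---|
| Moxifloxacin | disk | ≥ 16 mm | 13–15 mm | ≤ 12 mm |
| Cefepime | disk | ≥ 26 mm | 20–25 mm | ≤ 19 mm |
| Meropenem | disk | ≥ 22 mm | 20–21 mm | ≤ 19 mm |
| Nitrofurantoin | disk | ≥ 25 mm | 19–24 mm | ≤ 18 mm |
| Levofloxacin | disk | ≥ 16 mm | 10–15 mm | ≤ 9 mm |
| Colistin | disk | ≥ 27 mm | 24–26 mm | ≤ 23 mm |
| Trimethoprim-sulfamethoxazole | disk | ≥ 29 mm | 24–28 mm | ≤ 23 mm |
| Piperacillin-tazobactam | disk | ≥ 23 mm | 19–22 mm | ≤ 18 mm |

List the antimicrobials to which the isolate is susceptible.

Moxifloxacin: 11 mm is ≤ 12 mm — Resistant
Cefepime 14 mm: ≤ 19 mm → R
Meropenem 21 mm: in 20–21 mm — I
Nitrofurantoin: 24 mm is in 19–24 mm → intermediate
Levofloxacin 19 mm: ≥ 16 mm ⇒ susceptible
Colistin 31 mm: ≥ 27 mm → susceptible
Trimethoprim-sulfamethoxazole: 23 mm is ≤ 23 mm ⇒ resistant
Piperacillin-tazobactam (24 mm) ≥ 23 mm → Susceptible

levofloxacin, colistin, piperacillin-tazobactam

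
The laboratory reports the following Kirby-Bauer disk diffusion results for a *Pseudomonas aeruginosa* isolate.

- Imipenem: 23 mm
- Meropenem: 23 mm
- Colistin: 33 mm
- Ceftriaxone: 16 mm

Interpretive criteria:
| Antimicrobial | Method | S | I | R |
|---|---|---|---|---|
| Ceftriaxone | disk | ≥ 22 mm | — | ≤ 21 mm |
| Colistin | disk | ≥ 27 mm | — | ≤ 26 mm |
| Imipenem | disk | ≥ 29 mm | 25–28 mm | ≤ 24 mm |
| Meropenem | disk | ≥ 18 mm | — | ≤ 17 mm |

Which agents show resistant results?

Imipenem (23 mm) ≤ 24 mm — R
Meropenem (23 mm) ≥ 18 mm → susceptible
Colistin 33 mm: ≥ 27 mm → susceptible
Ceftriaxone: 16 mm is ≤ 21 mm — R

imipenem, ceftriaxone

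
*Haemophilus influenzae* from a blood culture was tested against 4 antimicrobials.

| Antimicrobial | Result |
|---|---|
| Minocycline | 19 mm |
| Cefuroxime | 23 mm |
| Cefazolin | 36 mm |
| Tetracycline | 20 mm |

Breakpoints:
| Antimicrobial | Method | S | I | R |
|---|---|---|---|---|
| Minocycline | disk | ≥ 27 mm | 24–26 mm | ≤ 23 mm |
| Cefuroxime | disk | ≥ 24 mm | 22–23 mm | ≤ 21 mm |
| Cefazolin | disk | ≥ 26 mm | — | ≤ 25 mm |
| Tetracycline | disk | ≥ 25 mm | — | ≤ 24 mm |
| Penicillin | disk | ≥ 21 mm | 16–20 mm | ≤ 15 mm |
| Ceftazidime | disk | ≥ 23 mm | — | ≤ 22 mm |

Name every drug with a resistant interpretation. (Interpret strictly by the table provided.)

minocycline, tetracycline

Minocycline: 19 mm is ≤ 23 mm ⇒ R
Cefuroxime (23 mm) in 22–23 mm ⇒ I
Cefazolin: 36 mm is ≥ 26 mm ⇒ Susceptible
Tetracycline 20 mm: ≤ 24 mm ⇒ Resistant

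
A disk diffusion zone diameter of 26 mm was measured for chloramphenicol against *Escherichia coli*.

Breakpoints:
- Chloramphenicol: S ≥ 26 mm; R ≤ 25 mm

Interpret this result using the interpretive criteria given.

Chloramphenicol 26 mm: ≥ 26 mm → susceptible

S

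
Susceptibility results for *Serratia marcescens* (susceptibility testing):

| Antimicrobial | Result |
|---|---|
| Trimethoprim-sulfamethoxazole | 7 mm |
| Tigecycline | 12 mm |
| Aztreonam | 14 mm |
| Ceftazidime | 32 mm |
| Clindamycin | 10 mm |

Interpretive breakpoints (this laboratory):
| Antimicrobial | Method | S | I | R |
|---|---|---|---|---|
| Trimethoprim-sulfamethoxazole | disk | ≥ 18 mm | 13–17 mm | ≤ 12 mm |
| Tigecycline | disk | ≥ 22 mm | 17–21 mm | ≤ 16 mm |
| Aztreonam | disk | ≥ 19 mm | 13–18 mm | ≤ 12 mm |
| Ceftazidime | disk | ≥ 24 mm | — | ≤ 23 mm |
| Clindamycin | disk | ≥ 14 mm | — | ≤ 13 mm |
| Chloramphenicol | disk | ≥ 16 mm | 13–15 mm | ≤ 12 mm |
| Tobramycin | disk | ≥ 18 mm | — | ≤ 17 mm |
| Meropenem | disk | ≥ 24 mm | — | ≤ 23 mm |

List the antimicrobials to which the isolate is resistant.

Trimethoprim-sulfamethoxazole (7 mm) ≤ 12 mm — R
Tigecycline 12 mm: ≤ 16 mm ⇒ resistant
Aztreonam: 14 mm is in 13–18 mm → I
Ceftazidime (32 mm) ≥ 24 mm — S
Clindamycin 10 mm: ≤ 13 mm → Resistant

trimethoprim-sulfamethoxazole, tigecycline, clindamycin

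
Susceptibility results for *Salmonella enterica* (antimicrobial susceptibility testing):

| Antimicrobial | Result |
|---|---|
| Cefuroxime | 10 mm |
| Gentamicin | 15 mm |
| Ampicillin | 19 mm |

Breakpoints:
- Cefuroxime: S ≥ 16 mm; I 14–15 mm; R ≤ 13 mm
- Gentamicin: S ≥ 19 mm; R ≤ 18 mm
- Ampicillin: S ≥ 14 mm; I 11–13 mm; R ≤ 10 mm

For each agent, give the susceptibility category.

Cefuroxime 10 mm: ≤ 13 mm → Resistant
Gentamicin (15 mm) ≤ 18 mm ⇒ R
Ampicillin 19 mm: ≥ 14 mm → S

R, R, S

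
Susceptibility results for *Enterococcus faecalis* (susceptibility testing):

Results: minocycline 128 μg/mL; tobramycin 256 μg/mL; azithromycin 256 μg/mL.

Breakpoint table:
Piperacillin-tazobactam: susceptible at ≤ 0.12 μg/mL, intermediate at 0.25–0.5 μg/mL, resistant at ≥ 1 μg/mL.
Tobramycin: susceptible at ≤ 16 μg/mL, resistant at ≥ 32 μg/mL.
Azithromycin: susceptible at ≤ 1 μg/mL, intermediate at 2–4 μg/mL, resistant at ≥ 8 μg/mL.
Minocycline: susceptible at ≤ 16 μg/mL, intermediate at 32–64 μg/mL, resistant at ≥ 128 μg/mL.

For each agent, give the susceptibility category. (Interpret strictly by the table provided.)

R, R, R

Minocycline 128 μg/mL: ≥ 128 μg/mL — Resistant
Tobramycin (256 μg/mL) ≥ 32 μg/mL → resistant
Azithromycin (256 μg/mL) ≥ 8 μg/mL — R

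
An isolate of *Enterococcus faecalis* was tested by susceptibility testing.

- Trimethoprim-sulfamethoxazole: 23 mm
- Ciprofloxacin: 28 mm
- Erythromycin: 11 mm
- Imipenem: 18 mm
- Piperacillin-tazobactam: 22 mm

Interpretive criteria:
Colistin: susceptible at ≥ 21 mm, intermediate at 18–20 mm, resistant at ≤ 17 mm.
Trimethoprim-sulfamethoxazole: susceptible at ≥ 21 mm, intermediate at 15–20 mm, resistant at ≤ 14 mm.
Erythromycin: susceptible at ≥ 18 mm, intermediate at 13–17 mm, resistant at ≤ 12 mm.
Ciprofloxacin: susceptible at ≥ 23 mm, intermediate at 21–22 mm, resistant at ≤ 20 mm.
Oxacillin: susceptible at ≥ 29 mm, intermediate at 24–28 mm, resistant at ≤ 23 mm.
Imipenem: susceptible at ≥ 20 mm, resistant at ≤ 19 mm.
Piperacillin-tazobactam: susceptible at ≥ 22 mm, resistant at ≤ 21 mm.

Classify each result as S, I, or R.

Trimethoprim-sulfamethoxazole 23 mm: ≥ 21 mm ⇒ susceptible
Ciprofloxacin (28 mm) ≥ 23 mm → S
Erythromycin (11 mm) ≤ 12 mm ⇒ R
Imipenem 18 mm: ≤ 19 mm ⇒ R
Piperacillin-tazobactam: 22 mm is ≥ 22 mm → susceptible

S, S, R, R, S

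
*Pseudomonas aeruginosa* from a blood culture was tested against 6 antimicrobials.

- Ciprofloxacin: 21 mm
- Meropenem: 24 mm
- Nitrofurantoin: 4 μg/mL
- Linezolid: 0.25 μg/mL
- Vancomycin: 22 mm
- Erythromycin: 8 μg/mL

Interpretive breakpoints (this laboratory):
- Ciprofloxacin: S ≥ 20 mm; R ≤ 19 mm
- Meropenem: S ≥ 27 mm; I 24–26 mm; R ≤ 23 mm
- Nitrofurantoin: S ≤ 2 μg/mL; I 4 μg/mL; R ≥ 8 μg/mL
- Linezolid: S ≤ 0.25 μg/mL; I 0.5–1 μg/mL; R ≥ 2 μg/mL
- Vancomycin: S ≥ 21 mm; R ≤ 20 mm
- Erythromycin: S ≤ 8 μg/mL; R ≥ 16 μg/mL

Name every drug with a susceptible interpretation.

ciprofloxacin, linezolid, vancomycin, erythromycin

Ciprofloxacin (21 mm) ≥ 20 mm — S
Meropenem 24 mm: in 24–26 mm ⇒ Intermediate
Nitrofurantoin (4 μg/mL) = 4 μg/mL — Intermediate
Linezolid: 0.25 μg/mL is ≤ 0.25 μg/mL ⇒ S
Vancomycin: 22 mm is ≥ 21 mm ⇒ susceptible
Erythromycin (8 μg/mL) ≤ 8 μg/mL ⇒ S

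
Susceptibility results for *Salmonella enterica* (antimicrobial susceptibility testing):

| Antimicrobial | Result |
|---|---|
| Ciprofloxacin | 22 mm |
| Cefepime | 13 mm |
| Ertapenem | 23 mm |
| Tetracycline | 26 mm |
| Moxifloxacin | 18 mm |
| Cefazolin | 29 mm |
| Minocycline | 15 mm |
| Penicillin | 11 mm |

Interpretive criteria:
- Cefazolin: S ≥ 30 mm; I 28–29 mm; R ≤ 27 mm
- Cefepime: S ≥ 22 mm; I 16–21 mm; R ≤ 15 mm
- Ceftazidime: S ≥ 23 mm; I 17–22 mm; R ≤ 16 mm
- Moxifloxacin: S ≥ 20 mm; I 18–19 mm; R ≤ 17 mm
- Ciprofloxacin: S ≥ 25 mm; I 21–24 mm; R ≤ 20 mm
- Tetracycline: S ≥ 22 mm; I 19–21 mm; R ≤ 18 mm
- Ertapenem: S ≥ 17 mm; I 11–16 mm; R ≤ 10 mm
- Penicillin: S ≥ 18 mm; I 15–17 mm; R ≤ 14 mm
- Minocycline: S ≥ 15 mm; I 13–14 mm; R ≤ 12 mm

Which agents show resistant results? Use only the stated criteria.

Ciprofloxacin (22 mm) in 21–24 mm ⇒ Intermediate
Cefepime 13 mm: ≤ 15 mm ⇒ Resistant
Ertapenem 23 mm: ≥ 17 mm — susceptible
Tetracycline: 26 mm is ≥ 22 mm → susceptible
Moxifloxacin: 18 mm is in 18–19 mm → Intermediate
Cefazolin: 29 mm is in 28–29 mm — Intermediate
Minocycline: 15 mm is ≥ 15 mm → Susceptible
Penicillin 11 mm: ≤ 14 mm — Resistant

cefepime, penicillin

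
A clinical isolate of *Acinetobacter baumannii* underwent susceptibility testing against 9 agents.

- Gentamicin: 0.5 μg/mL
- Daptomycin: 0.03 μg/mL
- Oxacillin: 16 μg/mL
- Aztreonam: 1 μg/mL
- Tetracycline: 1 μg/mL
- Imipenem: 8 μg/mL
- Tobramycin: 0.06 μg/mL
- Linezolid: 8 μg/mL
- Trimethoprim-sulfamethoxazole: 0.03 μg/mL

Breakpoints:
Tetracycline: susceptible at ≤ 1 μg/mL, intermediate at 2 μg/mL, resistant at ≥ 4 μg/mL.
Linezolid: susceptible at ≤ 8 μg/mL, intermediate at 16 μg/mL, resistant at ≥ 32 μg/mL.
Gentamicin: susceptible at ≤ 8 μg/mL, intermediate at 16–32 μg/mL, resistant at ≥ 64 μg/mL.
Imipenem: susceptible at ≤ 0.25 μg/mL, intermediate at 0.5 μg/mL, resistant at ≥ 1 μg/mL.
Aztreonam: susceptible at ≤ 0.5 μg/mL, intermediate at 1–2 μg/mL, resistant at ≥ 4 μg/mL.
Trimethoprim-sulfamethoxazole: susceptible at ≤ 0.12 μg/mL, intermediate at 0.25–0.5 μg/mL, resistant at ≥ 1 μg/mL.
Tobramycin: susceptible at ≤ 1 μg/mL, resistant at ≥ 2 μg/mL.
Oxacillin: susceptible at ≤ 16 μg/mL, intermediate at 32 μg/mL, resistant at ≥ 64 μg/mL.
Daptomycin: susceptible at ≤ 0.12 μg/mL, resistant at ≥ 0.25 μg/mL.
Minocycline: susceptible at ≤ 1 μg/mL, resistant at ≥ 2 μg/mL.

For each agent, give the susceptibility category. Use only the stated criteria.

Gentamicin (0.5 μg/mL) ≤ 8 μg/mL → susceptible
Daptomycin: 0.03 μg/mL is ≤ 0.12 μg/mL ⇒ susceptible
Oxacillin 16 μg/mL: ≤ 16 μg/mL → S
Aztreonam (1 μg/mL) in 1–2 μg/mL ⇒ I
Tetracycline (1 μg/mL) ≤ 1 μg/mL ⇒ susceptible
Imipenem 8 μg/mL: ≥ 1 μg/mL → resistant
Tobramycin 0.06 μg/mL: ≤ 1 μg/mL → S
Linezolid: 8 μg/mL is ≤ 8 μg/mL → susceptible
Trimethoprim-sulfamethoxazole: 0.03 μg/mL is ≤ 0.12 μg/mL ⇒ Susceptible

S, S, S, I, S, R, S, S, S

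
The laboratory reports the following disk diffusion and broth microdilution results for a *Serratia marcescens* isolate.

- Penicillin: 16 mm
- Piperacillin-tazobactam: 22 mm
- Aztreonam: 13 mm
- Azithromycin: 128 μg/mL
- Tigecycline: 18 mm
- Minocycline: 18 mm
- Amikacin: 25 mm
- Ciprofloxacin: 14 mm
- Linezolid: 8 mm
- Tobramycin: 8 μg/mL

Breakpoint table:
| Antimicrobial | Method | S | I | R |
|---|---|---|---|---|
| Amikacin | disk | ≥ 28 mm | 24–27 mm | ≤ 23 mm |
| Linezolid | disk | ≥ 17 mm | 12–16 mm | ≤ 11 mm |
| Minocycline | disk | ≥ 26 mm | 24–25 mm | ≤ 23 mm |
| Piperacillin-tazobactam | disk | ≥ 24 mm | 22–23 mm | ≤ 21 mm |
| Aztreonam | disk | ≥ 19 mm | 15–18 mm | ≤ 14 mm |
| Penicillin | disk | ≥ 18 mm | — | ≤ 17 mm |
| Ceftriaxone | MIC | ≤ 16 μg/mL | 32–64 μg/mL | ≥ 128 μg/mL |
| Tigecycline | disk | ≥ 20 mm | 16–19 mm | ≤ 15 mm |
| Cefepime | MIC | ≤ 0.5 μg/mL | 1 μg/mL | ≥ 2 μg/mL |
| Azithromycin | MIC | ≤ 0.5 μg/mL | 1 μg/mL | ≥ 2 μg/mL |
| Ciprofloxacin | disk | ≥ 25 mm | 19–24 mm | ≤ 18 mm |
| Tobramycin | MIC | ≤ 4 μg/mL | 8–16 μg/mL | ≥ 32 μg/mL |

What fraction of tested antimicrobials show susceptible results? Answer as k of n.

0 of 10

Penicillin (16 mm) ≤ 17 mm ⇒ resistant
Piperacillin-tazobactam: 22 mm is in 22–23 mm — I
Aztreonam: 13 mm is ≤ 14 mm — R
Azithromycin (128 μg/mL) ≥ 2 μg/mL — resistant
Tigecycline (18 mm) in 16–19 mm → intermediate
Minocycline: 18 mm is ≤ 23 mm — R
Amikacin (25 mm) in 24–27 mm ⇒ I
Ciprofloxacin 14 mm: ≤ 18 mm ⇒ resistant
Linezolid: 8 mm is ≤ 11 mm ⇒ resistant
Tobramycin: 8 μg/mL is in 8–16 μg/mL → I
Susceptible: 0/10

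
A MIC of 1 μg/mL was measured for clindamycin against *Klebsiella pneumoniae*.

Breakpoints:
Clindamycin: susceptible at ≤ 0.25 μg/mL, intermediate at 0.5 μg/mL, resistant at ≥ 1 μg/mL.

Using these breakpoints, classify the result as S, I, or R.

Clindamycin 1 μg/mL: ≥ 1 μg/mL ⇒ Resistant

R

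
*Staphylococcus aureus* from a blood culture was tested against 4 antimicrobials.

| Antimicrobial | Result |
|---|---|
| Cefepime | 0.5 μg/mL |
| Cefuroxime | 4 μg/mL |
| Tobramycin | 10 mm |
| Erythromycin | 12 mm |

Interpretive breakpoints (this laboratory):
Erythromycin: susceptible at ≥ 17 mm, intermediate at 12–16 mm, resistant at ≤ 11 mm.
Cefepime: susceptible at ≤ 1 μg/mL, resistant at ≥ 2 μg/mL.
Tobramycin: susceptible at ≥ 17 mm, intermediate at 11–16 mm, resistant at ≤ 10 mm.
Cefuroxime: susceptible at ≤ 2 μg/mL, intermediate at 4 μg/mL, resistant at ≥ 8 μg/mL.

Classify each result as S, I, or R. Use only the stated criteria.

Cefepime 0.5 μg/mL: ≤ 1 μg/mL → Susceptible
Cefuroxime (4 μg/mL) = 4 μg/mL → I
Tobramycin: 10 mm is ≤ 10 mm — resistant
Erythromycin: 12 mm is in 12–16 mm → Intermediate

S, I, R, I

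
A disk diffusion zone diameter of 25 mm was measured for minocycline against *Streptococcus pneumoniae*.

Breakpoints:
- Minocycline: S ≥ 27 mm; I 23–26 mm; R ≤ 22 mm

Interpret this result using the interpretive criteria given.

Minocycline (25 mm) in 23–26 mm ⇒ Intermediate

I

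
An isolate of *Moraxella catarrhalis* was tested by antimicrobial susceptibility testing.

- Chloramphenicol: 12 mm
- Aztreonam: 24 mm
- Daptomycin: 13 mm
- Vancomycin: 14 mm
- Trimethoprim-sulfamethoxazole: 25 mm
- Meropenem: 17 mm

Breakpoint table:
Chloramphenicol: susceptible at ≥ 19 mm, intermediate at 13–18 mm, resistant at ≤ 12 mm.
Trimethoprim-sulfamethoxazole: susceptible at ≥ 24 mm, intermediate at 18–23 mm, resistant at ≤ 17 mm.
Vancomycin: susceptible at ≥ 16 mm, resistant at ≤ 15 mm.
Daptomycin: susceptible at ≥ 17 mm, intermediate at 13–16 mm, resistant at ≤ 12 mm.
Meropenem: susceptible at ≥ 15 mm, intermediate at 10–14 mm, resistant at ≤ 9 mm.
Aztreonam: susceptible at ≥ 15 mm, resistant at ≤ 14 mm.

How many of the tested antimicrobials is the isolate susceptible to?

Chloramphenicol 12 mm: ≤ 12 mm — Resistant
Aztreonam: 24 mm is ≥ 15 mm — Susceptible
Daptomycin: 13 mm is in 13–16 mm ⇒ I
Vancomycin (14 mm) ≤ 15 mm — resistant
Trimethoprim-sulfamethoxazole 25 mm: ≥ 24 mm ⇒ Susceptible
Meropenem: 17 mm is ≥ 15 mm → Susceptible
Susceptible: 3

3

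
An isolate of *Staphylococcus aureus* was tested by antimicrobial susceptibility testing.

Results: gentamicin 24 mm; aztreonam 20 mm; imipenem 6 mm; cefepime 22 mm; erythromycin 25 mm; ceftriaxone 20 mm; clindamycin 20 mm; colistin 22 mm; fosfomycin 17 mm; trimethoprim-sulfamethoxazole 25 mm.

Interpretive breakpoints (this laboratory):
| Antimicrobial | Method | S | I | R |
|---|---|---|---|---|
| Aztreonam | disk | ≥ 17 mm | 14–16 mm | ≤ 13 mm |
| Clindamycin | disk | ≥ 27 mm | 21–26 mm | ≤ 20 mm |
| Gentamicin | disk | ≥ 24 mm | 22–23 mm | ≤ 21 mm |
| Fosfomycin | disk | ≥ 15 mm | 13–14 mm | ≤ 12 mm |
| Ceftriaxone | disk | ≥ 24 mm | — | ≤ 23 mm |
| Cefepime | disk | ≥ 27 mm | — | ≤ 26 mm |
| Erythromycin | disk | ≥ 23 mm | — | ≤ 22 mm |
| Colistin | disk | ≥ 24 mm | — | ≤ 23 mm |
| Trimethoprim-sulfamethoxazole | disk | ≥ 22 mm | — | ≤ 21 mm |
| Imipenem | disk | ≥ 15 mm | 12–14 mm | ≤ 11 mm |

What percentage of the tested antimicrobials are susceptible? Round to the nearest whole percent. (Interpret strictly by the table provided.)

50%

Gentamicin (24 mm) ≥ 24 mm → Susceptible
Aztreonam: 20 mm is ≥ 17 mm → Susceptible
Imipenem: 6 mm is ≤ 11 mm — R
Cefepime: 22 mm is ≤ 26 mm ⇒ resistant
Erythromycin 25 mm: ≥ 23 mm — S
Ceftriaxone 20 mm: ≤ 23 mm — resistant
Clindamycin (20 mm) ≤ 20 mm ⇒ R
Colistin: 22 mm is ≤ 23 mm → resistant
Fosfomycin 17 mm: ≥ 15 mm → S
Trimethoprim-sulfamethoxazole (25 mm) ≥ 22 mm ⇒ S
Susceptible: 5/10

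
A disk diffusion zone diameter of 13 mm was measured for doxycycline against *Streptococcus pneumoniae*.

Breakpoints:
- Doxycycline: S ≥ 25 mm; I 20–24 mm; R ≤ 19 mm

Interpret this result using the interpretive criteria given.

Doxycycline: 13 mm is ≤ 19 mm — resistant

Resistant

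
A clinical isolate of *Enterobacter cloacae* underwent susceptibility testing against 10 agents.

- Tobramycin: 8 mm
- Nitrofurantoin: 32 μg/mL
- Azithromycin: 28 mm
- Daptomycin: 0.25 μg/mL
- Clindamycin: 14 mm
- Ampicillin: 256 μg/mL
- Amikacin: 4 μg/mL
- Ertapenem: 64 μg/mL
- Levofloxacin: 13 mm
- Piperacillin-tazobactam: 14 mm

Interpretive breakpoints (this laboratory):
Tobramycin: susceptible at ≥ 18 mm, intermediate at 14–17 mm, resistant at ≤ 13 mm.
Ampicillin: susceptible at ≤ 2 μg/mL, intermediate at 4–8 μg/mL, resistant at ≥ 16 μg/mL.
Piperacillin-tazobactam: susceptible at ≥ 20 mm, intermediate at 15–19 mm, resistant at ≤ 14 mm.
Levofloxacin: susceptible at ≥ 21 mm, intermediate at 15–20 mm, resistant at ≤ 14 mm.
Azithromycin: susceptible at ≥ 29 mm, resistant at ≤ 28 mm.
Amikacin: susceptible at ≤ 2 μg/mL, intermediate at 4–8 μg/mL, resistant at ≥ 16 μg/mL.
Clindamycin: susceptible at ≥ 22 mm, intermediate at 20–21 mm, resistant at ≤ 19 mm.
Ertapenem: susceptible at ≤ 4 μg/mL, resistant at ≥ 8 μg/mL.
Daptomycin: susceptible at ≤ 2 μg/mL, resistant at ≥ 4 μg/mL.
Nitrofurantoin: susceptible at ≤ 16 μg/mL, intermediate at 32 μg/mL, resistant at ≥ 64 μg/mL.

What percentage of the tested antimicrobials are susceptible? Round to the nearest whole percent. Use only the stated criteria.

10%

Tobramycin 8 mm: ≤ 13 mm — R
Nitrofurantoin 32 μg/mL: = 32 μg/mL ⇒ Intermediate
Azithromycin: 28 mm is ≤ 28 mm ⇒ Resistant
Daptomycin: 0.25 μg/mL is ≤ 2 μg/mL → Susceptible
Clindamycin (14 mm) ≤ 19 mm ⇒ Resistant
Ampicillin (256 μg/mL) ≥ 16 μg/mL → R
Amikacin (4 μg/mL) in 4–8 μg/mL ⇒ intermediate
Ertapenem (64 μg/mL) ≥ 8 μg/mL — R
Levofloxacin 13 mm: ≤ 14 mm — resistant
Piperacillin-tazobactam (14 mm) ≤ 14 mm ⇒ R
Susceptible: 1/10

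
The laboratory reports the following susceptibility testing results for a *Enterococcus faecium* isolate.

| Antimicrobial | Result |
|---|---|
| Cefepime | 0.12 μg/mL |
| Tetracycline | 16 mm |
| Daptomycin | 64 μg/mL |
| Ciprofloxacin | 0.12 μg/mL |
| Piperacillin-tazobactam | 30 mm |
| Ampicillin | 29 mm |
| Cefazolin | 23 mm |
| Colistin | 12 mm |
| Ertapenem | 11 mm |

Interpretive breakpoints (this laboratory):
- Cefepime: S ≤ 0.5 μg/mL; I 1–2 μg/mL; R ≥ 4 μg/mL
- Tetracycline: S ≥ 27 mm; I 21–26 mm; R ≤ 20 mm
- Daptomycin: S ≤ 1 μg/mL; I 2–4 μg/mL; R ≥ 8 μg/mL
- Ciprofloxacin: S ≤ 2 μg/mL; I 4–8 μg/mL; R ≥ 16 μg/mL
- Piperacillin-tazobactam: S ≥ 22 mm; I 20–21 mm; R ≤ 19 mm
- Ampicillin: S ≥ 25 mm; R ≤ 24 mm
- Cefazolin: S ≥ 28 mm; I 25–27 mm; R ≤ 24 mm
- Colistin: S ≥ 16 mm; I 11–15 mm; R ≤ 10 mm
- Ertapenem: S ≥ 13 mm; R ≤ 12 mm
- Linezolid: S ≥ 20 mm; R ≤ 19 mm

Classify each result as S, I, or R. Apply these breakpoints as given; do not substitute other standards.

Cefepime: 0.12 μg/mL is ≤ 0.5 μg/mL — susceptible
Tetracycline (16 mm) ≤ 20 mm ⇒ resistant
Daptomycin: 64 μg/mL is ≥ 8 μg/mL → resistant
Ciprofloxacin: 0.12 μg/mL is ≤ 2 μg/mL → S
Piperacillin-tazobactam: 30 mm is ≥ 22 mm — susceptible
Ampicillin (29 mm) ≥ 25 mm ⇒ Susceptible
Cefazolin (23 mm) ≤ 24 mm — R
Colistin: 12 mm is in 11–15 mm — intermediate
Ertapenem 11 mm: ≤ 12 mm ⇒ Resistant

S, R, R, S, S, S, R, I, R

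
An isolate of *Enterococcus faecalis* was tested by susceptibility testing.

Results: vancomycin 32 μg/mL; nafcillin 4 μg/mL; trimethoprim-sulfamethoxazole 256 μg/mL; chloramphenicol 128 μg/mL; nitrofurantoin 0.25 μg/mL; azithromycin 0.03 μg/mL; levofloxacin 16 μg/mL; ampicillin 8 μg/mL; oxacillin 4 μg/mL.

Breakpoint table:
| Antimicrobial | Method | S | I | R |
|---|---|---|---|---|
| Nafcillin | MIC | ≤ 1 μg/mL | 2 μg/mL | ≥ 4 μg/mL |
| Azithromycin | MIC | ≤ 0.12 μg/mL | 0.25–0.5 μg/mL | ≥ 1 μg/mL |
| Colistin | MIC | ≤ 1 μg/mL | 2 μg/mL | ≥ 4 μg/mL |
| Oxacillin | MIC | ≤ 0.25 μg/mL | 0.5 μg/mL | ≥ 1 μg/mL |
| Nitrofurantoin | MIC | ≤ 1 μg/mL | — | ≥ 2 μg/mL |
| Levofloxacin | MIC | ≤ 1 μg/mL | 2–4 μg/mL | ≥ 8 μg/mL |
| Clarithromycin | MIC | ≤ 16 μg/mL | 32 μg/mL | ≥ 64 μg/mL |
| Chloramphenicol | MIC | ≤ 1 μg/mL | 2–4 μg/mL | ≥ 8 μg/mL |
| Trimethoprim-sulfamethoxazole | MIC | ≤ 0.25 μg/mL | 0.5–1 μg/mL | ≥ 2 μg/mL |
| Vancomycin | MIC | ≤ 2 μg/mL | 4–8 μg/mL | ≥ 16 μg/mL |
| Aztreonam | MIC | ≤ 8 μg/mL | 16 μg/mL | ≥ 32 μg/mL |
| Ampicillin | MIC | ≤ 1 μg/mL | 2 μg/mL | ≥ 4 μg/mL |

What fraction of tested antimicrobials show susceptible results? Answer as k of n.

Vancomycin: 32 μg/mL is ≥ 16 μg/mL ⇒ resistant
Nafcillin: 4 μg/mL is ≥ 4 μg/mL ⇒ R
Trimethoprim-sulfamethoxazole: 256 μg/mL is ≥ 2 μg/mL ⇒ R
Chloramphenicol: 128 μg/mL is ≥ 8 μg/mL → resistant
Nitrofurantoin (0.25 μg/mL) ≤ 1 μg/mL → S
Azithromycin (0.03 μg/mL) ≤ 0.12 μg/mL — S
Levofloxacin (16 μg/mL) ≥ 8 μg/mL → resistant
Ampicillin: 8 μg/mL is ≥ 4 μg/mL — R
Oxacillin (4 μg/mL) ≥ 1 μg/mL ⇒ Resistant
Susceptible: 2/9

2 of 9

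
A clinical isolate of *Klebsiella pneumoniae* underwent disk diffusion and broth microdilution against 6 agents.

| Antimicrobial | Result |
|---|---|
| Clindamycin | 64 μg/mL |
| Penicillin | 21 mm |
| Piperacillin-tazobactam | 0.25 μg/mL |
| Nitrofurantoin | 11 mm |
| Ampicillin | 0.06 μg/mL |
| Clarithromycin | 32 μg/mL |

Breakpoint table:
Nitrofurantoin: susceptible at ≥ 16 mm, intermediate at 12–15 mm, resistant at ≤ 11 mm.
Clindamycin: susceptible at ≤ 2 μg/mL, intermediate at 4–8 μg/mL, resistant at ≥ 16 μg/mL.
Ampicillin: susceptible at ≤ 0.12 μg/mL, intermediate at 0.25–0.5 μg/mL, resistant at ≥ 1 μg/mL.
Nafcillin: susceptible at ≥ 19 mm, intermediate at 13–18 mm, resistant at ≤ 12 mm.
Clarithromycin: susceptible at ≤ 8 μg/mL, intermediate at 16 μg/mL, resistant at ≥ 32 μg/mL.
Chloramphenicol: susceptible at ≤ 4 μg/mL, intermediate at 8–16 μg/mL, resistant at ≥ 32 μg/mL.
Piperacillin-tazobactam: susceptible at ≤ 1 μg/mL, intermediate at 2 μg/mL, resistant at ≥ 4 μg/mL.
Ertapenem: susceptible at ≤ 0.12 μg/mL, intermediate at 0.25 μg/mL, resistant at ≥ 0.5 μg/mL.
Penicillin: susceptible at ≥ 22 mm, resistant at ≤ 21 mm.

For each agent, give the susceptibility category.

R, R, S, R, S, R

Clindamycin 64 μg/mL: ≥ 16 μg/mL ⇒ Resistant
Penicillin: 21 mm is ≤ 21 mm — R
Piperacillin-tazobactam: 0.25 μg/mL is ≤ 1 μg/mL — S
Nitrofurantoin 11 mm: ≤ 11 mm ⇒ R
Ampicillin 0.06 μg/mL: ≤ 0.12 μg/mL — Susceptible
Clarithromycin 32 μg/mL: ≥ 32 μg/mL — resistant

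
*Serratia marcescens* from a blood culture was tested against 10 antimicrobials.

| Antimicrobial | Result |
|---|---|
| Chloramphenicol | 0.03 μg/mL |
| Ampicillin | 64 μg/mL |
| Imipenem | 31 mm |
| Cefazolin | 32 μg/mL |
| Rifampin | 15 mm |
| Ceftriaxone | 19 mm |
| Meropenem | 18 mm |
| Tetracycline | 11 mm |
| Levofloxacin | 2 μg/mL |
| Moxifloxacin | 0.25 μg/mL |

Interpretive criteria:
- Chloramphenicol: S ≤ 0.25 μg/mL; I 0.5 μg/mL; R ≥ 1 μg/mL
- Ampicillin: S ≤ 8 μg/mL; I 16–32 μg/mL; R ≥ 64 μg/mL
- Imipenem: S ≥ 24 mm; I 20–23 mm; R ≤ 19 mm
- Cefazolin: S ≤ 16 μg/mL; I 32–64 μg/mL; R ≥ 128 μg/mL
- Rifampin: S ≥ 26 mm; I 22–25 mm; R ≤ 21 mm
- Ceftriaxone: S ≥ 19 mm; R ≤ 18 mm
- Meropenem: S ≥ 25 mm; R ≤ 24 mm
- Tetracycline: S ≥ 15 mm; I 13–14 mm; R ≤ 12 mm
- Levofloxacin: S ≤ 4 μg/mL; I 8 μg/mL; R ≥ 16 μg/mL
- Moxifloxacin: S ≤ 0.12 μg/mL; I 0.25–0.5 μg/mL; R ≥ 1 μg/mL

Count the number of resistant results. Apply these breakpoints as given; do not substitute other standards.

Chloramphenicol (0.03 μg/mL) ≤ 0.25 μg/mL → Susceptible
Ampicillin 64 μg/mL: ≥ 64 μg/mL ⇒ R
Imipenem 31 mm: ≥ 24 mm ⇒ Susceptible
Cefazolin (32 μg/mL) in 32–64 μg/mL → Intermediate
Rifampin 15 mm: ≤ 21 mm — R
Ceftriaxone 19 mm: ≥ 19 mm ⇒ Susceptible
Meropenem 18 mm: ≤ 24 mm → resistant
Tetracycline (11 mm) ≤ 12 mm — resistant
Levofloxacin (2 μg/mL) ≤ 4 μg/mL ⇒ S
Moxifloxacin: 0.25 μg/mL is in 0.25–0.5 μg/mL → intermediate
Resistant: 4

4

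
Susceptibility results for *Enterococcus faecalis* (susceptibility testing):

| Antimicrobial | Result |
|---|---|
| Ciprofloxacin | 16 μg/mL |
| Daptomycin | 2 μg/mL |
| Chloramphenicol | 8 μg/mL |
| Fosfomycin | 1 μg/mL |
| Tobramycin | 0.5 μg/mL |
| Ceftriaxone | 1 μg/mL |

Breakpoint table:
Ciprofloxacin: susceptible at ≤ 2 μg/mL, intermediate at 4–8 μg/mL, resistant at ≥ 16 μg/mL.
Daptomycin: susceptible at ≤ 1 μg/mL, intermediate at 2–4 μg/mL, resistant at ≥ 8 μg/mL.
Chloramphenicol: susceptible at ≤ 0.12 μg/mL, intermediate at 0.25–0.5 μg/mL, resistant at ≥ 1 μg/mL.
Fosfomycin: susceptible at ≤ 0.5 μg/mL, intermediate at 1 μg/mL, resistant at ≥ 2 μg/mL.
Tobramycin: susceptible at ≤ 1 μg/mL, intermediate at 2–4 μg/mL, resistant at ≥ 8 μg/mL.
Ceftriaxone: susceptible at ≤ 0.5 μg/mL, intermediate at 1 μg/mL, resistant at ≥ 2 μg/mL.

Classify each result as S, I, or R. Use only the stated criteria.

R, I, R, I, S, I

Ciprofloxacin: 16 μg/mL is ≥ 16 μg/mL — R
Daptomycin 2 μg/mL: in 2–4 μg/mL → Intermediate
Chloramphenicol: 8 μg/mL is ≥ 1 μg/mL ⇒ resistant
Fosfomycin (1 μg/mL) = 1 μg/mL — intermediate
Tobramycin (0.5 μg/mL) ≤ 1 μg/mL ⇒ susceptible
Ceftriaxone: 1 μg/mL is = 1 μg/mL — Intermediate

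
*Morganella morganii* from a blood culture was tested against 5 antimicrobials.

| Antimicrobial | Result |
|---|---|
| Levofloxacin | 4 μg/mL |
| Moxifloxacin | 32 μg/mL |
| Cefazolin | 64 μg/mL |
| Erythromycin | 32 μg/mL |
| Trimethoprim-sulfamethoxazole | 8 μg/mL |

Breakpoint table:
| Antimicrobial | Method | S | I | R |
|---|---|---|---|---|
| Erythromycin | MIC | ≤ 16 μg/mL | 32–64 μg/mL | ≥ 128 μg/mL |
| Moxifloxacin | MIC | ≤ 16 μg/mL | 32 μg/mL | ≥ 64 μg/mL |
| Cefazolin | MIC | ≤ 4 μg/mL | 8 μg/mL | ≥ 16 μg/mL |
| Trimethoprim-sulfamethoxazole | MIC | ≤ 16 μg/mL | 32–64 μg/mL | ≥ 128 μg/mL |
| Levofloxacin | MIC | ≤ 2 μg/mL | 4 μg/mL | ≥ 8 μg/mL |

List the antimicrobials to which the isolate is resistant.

Levofloxacin 4 μg/mL: = 4 μg/mL — intermediate
Moxifloxacin (32 μg/mL) = 32 μg/mL — I
Cefazolin (64 μg/mL) ≥ 16 μg/mL — resistant
Erythromycin: 32 μg/mL is in 32–64 μg/mL — I
Trimethoprim-sulfamethoxazole 8 μg/mL: ≤ 16 μg/mL ⇒ Susceptible

cefazolin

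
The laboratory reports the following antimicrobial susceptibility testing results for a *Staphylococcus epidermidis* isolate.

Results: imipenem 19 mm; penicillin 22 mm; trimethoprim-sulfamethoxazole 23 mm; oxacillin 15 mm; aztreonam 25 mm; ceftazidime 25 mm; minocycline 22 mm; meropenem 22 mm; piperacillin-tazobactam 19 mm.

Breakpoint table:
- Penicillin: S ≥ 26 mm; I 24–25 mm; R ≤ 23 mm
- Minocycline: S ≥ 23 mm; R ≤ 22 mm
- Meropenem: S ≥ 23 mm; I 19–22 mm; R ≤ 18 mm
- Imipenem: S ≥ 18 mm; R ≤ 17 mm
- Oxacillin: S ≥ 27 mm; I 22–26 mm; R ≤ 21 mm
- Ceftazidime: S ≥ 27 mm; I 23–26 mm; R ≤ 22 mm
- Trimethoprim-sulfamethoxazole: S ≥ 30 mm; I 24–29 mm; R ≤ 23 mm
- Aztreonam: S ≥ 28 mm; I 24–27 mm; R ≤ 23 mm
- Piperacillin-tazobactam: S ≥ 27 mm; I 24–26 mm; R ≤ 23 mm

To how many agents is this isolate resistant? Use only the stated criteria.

Imipenem (19 mm) ≥ 18 mm — Susceptible
Penicillin: 22 mm is ≤ 23 mm ⇒ R
Trimethoprim-sulfamethoxazole: 23 mm is ≤ 23 mm — resistant
Oxacillin: 15 mm is ≤ 21 mm ⇒ Resistant
Aztreonam: 25 mm is in 24–27 mm → intermediate
Ceftazidime 25 mm: in 23–26 mm ⇒ I
Minocycline (22 mm) ≤ 22 mm ⇒ resistant
Meropenem: 22 mm is in 19–22 mm — I
Piperacillin-tazobactam (19 mm) ≤ 23 mm — resistant
Resistant: 5

5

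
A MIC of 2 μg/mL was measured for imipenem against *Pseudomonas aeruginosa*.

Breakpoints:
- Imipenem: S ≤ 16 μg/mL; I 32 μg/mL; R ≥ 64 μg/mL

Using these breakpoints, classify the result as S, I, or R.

S

Imipenem (2 μg/mL) ≤ 16 μg/mL ⇒ susceptible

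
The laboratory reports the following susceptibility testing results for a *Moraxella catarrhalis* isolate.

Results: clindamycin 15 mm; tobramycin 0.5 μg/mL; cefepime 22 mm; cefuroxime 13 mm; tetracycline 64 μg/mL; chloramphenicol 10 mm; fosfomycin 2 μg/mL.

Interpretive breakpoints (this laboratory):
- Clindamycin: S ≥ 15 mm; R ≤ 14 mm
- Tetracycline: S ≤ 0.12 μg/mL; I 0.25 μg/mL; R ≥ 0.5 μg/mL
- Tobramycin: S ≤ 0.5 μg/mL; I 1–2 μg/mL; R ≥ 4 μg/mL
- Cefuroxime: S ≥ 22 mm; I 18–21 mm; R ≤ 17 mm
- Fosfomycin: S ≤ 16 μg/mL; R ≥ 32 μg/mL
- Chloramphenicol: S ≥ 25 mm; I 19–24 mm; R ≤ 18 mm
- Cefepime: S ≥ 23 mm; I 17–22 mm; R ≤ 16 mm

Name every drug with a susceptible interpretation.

clindamycin, tobramycin, fosfomycin

Clindamycin: 15 mm is ≥ 15 mm — Susceptible
Tobramycin (0.5 μg/mL) ≤ 0.5 μg/mL — susceptible
Cefepime (22 mm) in 17–22 mm → Intermediate
Cefuroxime 13 mm: ≤ 17 mm ⇒ Resistant
Tetracycline: 64 μg/mL is ≥ 0.5 μg/mL — R
Chloramphenicol 10 mm: ≤ 18 mm ⇒ resistant
Fosfomycin (2 μg/mL) ≤ 16 μg/mL ⇒ S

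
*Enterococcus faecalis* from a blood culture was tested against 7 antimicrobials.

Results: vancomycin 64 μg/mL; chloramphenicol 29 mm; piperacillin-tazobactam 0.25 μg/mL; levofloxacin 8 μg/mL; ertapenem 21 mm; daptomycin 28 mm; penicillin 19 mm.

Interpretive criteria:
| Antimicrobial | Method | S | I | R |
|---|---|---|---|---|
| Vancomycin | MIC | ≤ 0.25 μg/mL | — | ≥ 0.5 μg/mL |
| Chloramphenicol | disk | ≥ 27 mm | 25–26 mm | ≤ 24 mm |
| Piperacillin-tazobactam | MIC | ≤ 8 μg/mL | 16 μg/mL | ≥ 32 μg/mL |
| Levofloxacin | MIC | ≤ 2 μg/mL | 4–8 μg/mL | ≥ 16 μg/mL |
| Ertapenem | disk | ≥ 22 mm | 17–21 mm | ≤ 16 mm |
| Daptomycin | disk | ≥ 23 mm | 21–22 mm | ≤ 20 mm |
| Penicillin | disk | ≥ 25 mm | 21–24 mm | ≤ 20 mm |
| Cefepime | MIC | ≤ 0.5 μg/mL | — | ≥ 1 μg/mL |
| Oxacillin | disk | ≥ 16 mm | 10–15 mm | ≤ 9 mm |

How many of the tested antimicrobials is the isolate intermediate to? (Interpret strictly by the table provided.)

2

Vancomycin (64 μg/mL) ≥ 0.5 μg/mL ⇒ Resistant
Chloramphenicol (29 mm) ≥ 27 mm — S
Piperacillin-tazobactam: 0.25 μg/mL is ≤ 8 μg/mL ⇒ Susceptible
Levofloxacin (8 μg/mL) in 4–8 μg/mL — I
Ertapenem: 21 mm is in 17–21 mm ⇒ intermediate
Daptomycin (28 mm) ≥ 23 mm ⇒ Susceptible
Penicillin (19 mm) ≤ 20 mm — R
Intermediate: 2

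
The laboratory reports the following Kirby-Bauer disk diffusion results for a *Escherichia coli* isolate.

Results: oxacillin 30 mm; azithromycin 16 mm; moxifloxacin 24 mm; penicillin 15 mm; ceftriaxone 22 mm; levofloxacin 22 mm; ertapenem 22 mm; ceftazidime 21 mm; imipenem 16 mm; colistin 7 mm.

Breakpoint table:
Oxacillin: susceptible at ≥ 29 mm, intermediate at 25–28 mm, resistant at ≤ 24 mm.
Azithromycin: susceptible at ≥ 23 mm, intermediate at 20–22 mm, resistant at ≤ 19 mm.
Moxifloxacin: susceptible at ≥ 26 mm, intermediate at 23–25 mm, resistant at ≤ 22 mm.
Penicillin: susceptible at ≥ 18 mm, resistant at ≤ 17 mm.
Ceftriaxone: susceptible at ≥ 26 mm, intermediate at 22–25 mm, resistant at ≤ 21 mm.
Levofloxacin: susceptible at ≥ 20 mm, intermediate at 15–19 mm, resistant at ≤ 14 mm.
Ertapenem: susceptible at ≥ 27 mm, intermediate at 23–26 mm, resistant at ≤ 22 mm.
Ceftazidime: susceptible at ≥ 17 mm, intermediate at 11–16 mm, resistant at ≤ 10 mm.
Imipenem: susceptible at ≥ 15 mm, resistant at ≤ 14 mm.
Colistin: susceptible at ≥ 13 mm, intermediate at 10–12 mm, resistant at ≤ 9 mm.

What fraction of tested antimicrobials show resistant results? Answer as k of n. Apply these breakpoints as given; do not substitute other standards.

Oxacillin (30 mm) ≥ 29 mm → S
Azithromycin: 16 mm is ≤ 19 mm — R
Moxifloxacin 24 mm: in 23–25 mm — Intermediate
Penicillin: 15 mm is ≤ 17 mm — Resistant
Ceftriaxone: 22 mm is in 22–25 mm ⇒ Intermediate
Levofloxacin (22 mm) ≥ 20 mm ⇒ S
Ertapenem 22 mm: ≤ 22 mm — Resistant
Ceftazidime 21 mm: ≥ 17 mm → susceptible
Imipenem 16 mm: ≥ 15 mm → susceptible
Colistin: 7 mm is ≤ 9 mm — resistant
Resistant: 4/10

4 of 10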